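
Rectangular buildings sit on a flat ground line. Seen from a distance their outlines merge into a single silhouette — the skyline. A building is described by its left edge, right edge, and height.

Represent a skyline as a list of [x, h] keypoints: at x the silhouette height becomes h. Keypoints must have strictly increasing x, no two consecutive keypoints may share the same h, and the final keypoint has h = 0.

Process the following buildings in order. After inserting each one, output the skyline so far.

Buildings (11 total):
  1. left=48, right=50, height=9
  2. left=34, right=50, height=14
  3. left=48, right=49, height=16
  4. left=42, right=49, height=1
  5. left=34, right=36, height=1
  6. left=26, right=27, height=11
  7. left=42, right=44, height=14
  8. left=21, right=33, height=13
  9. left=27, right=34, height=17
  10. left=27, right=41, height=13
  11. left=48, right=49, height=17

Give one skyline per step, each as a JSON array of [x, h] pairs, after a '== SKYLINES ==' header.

== SKYLINES ==
[[48,9],[50,0]]
[[34,14],[50,0]]
[[34,14],[48,16],[49,14],[50,0]]
[[34,14],[48,16],[49,14],[50,0]]
[[34,14],[48,16],[49,14],[50,0]]
[[26,11],[27,0],[34,14],[48,16],[49,14],[50,0]]
[[26,11],[27,0],[34,14],[48,16],[49,14],[50,0]]
[[21,13],[33,0],[34,14],[48,16],[49,14],[50,0]]
[[21,13],[27,17],[34,14],[48,16],[49,14],[50,0]]
[[21,13],[27,17],[34,14],[48,16],[49,14],[50,0]]
[[21,13],[27,17],[34,14],[48,17],[49,14],[50,0]]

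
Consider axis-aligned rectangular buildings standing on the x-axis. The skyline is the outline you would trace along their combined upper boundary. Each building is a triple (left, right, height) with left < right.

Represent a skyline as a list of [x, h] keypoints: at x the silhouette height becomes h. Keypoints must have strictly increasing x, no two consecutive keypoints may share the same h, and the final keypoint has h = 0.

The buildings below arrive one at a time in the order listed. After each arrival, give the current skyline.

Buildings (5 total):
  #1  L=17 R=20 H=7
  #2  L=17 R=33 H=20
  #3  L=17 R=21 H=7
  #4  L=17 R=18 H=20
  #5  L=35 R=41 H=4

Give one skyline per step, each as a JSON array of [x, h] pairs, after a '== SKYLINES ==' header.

== SKYLINES ==
[[17,7],[20,0]]
[[17,20],[33,0]]
[[17,20],[33,0]]
[[17,20],[33,0]]
[[17,20],[33,0],[35,4],[41,0]]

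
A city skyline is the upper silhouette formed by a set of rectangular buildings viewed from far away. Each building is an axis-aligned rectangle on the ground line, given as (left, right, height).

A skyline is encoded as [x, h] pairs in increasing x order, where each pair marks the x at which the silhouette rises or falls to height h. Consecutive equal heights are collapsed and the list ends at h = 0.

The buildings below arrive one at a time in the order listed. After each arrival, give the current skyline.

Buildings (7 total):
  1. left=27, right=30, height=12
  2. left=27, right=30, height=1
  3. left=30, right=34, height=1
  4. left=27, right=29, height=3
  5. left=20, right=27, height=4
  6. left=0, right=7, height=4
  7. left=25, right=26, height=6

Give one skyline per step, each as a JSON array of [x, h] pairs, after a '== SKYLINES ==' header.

== SKYLINES ==
[[27,12],[30,0]]
[[27,12],[30,0]]
[[27,12],[30,1],[34,0]]
[[27,12],[30,1],[34,0]]
[[20,4],[27,12],[30,1],[34,0]]
[[0,4],[7,0],[20,4],[27,12],[30,1],[34,0]]
[[0,4],[7,0],[20,4],[25,6],[26,4],[27,12],[30,1],[34,0]]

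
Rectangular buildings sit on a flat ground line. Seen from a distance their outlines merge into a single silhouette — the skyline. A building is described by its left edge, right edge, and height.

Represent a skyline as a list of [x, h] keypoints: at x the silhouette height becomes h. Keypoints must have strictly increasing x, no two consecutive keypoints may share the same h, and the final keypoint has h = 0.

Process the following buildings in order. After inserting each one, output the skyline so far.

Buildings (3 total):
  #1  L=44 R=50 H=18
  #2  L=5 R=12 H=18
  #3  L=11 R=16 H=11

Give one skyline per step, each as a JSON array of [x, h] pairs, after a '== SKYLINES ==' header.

== SKYLINES ==
[[44,18],[50,0]]
[[5,18],[12,0],[44,18],[50,0]]
[[5,18],[12,11],[16,0],[44,18],[50,0]]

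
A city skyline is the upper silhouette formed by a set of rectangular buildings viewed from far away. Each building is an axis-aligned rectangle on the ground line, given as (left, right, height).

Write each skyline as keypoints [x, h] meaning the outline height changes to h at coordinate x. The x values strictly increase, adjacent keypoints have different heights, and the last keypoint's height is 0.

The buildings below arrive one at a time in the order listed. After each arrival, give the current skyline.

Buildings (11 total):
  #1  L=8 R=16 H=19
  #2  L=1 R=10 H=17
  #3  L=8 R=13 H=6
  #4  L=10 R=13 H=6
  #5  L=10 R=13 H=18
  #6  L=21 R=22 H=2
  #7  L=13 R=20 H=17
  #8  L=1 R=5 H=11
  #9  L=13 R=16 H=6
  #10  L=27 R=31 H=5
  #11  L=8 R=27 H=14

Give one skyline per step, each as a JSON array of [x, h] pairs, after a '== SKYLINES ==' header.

== SKYLINES ==
[[8,19],[16,0]]
[[1,17],[8,19],[16,0]]
[[1,17],[8,19],[16,0]]
[[1,17],[8,19],[16,0]]
[[1,17],[8,19],[16,0]]
[[1,17],[8,19],[16,0],[21,2],[22,0]]
[[1,17],[8,19],[16,17],[20,0],[21,2],[22,0]]
[[1,17],[8,19],[16,17],[20,0],[21,2],[22,0]]
[[1,17],[8,19],[16,17],[20,0],[21,2],[22,0]]
[[1,17],[8,19],[16,17],[20,0],[21,2],[22,0],[27,5],[31,0]]
[[1,17],[8,19],[16,17],[20,14],[27,5],[31,0]]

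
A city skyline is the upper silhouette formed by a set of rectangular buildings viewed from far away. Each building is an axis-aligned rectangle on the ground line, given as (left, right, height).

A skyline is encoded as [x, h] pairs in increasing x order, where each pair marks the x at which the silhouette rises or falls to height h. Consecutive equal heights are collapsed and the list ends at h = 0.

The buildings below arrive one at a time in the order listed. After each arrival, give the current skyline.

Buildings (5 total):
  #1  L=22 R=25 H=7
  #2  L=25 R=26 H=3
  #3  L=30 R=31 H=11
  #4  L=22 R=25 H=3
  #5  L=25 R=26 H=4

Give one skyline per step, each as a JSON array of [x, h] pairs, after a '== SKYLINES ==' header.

== SKYLINES ==
[[22,7],[25,0]]
[[22,7],[25,3],[26,0]]
[[22,7],[25,3],[26,0],[30,11],[31,0]]
[[22,7],[25,3],[26,0],[30,11],[31,0]]
[[22,7],[25,4],[26,0],[30,11],[31,0]]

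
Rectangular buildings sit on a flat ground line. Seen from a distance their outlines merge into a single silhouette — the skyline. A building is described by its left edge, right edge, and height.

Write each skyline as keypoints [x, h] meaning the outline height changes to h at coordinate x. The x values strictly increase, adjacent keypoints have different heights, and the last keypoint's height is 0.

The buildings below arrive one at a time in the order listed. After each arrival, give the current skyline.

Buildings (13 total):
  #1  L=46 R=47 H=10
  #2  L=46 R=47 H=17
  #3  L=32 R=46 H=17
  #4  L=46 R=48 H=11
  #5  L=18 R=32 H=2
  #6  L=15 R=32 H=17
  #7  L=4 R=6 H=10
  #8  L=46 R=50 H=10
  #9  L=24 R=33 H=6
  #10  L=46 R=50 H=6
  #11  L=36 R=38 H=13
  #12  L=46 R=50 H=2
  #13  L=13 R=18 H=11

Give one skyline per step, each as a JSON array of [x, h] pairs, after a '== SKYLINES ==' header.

== SKYLINES ==
[[46,10],[47,0]]
[[46,17],[47,0]]
[[32,17],[47,0]]
[[32,17],[47,11],[48,0]]
[[18,2],[32,17],[47,11],[48,0]]
[[15,17],[47,11],[48,0]]
[[4,10],[6,0],[15,17],[47,11],[48,0]]
[[4,10],[6,0],[15,17],[47,11],[48,10],[50,0]]
[[4,10],[6,0],[15,17],[47,11],[48,10],[50,0]]
[[4,10],[6,0],[15,17],[47,11],[48,10],[50,0]]
[[4,10],[6,0],[15,17],[47,11],[48,10],[50,0]]
[[4,10],[6,0],[15,17],[47,11],[48,10],[50,0]]
[[4,10],[6,0],[13,11],[15,17],[47,11],[48,10],[50,0]]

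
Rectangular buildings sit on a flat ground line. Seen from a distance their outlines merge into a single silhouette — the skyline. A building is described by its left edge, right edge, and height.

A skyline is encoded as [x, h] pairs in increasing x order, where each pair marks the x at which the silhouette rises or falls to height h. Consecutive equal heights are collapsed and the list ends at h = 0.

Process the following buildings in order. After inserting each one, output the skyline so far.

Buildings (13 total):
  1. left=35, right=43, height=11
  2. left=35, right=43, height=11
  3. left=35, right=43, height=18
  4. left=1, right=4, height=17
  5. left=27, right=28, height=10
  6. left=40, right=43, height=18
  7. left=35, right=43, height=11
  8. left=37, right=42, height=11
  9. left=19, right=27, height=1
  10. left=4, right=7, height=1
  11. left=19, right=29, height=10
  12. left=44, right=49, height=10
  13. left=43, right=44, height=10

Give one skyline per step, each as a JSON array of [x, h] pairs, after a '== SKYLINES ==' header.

== SKYLINES ==
[[35,11],[43,0]]
[[35,11],[43,0]]
[[35,18],[43,0]]
[[1,17],[4,0],[35,18],[43,0]]
[[1,17],[4,0],[27,10],[28,0],[35,18],[43,0]]
[[1,17],[4,0],[27,10],[28,0],[35,18],[43,0]]
[[1,17],[4,0],[27,10],[28,0],[35,18],[43,0]]
[[1,17],[4,0],[27,10],[28,0],[35,18],[43,0]]
[[1,17],[4,0],[19,1],[27,10],[28,0],[35,18],[43,0]]
[[1,17],[4,1],[7,0],[19,1],[27,10],[28,0],[35,18],[43,0]]
[[1,17],[4,1],[7,0],[19,10],[29,0],[35,18],[43,0]]
[[1,17],[4,1],[7,0],[19,10],[29,0],[35,18],[43,0],[44,10],[49,0]]
[[1,17],[4,1],[7,0],[19,10],[29,0],[35,18],[43,10],[49,0]]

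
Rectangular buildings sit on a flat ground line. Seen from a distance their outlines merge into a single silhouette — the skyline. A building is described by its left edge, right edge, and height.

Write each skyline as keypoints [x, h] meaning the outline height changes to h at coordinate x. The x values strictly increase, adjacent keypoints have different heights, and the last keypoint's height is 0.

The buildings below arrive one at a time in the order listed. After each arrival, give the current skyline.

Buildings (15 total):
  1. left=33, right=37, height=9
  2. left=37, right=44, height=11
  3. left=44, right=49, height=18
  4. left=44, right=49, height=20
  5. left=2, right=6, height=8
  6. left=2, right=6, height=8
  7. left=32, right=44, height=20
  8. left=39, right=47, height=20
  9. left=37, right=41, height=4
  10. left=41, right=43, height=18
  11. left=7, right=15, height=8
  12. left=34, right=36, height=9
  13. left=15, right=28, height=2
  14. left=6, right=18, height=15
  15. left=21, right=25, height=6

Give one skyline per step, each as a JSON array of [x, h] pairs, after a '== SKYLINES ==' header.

== SKYLINES ==
[[33,9],[37,0]]
[[33,9],[37,11],[44,0]]
[[33,9],[37,11],[44,18],[49,0]]
[[33,9],[37,11],[44,20],[49,0]]
[[2,8],[6,0],[33,9],[37,11],[44,20],[49,0]]
[[2,8],[6,0],[33,9],[37,11],[44,20],[49,0]]
[[2,8],[6,0],[32,20],[49,0]]
[[2,8],[6,0],[32,20],[49,0]]
[[2,8],[6,0],[32,20],[49,0]]
[[2,8],[6,0],[32,20],[49,0]]
[[2,8],[6,0],[7,8],[15,0],[32,20],[49,0]]
[[2,8],[6,0],[7,8],[15,0],[32,20],[49,0]]
[[2,8],[6,0],[7,8],[15,2],[28,0],[32,20],[49,0]]
[[2,8],[6,15],[18,2],[28,0],[32,20],[49,0]]
[[2,8],[6,15],[18,2],[21,6],[25,2],[28,0],[32,20],[49,0]]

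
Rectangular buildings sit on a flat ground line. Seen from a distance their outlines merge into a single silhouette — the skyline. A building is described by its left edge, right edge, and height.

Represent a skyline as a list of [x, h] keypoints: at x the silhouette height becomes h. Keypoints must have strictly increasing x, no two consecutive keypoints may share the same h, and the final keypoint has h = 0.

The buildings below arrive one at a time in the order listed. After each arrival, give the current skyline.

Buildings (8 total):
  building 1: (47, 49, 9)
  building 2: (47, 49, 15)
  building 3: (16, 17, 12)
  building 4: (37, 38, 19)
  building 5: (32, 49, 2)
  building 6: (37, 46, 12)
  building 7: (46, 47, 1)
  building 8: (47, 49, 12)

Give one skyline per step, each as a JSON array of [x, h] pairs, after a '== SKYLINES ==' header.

== SKYLINES ==
[[47,9],[49,0]]
[[47,15],[49,0]]
[[16,12],[17,0],[47,15],[49,0]]
[[16,12],[17,0],[37,19],[38,0],[47,15],[49,0]]
[[16,12],[17,0],[32,2],[37,19],[38,2],[47,15],[49,0]]
[[16,12],[17,0],[32,2],[37,19],[38,12],[46,2],[47,15],[49,0]]
[[16,12],[17,0],[32,2],[37,19],[38,12],[46,2],[47,15],[49,0]]
[[16,12],[17,0],[32,2],[37,19],[38,12],[46,2],[47,15],[49,0]]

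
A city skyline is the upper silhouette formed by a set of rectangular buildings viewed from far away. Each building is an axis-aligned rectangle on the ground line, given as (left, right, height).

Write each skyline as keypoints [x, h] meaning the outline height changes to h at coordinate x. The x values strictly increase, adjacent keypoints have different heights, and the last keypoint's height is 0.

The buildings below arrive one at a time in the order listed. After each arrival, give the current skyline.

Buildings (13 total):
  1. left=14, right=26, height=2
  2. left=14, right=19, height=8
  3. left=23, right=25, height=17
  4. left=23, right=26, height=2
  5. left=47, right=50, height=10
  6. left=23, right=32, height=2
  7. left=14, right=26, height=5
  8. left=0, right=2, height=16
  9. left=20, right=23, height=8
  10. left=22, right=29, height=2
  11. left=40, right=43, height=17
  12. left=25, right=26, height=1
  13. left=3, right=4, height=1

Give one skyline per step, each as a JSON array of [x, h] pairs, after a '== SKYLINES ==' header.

== SKYLINES ==
[[14,2],[26,0]]
[[14,8],[19,2],[26,0]]
[[14,8],[19,2],[23,17],[25,2],[26,0]]
[[14,8],[19,2],[23,17],[25,2],[26,0]]
[[14,8],[19,2],[23,17],[25,2],[26,0],[47,10],[50,0]]
[[14,8],[19,2],[23,17],[25,2],[32,0],[47,10],[50,0]]
[[14,8],[19,5],[23,17],[25,5],[26,2],[32,0],[47,10],[50,0]]
[[0,16],[2,0],[14,8],[19,5],[23,17],[25,5],[26,2],[32,0],[47,10],[50,0]]
[[0,16],[2,0],[14,8],[19,5],[20,8],[23,17],[25,5],[26,2],[32,0],[47,10],[50,0]]
[[0,16],[2,0],[14,8],[19,5],[20,8],[23,17],[25,5],[26,2],[32,0],[47,10],[50,0]]
[[0,16],[2,0],[14,8],[19,5],[20,8],[23,17],[25,5],[26,2],[32,0],[40,17],[43,0],[47,10],[50,0]]
[[0,16],[2,0],[14,8],[19,5],[20,8],[23,17],[25,5],[26,2],[32,0],[40,17],[43,0],[47,10],[50,0]]
[[0,16],[2,0],[3,1],[4,0],[14,8],[19,5],[20,8],[23,17],[25,5],[26,2],[32,0],[40,17],[43,0],[47,10],[50,0]]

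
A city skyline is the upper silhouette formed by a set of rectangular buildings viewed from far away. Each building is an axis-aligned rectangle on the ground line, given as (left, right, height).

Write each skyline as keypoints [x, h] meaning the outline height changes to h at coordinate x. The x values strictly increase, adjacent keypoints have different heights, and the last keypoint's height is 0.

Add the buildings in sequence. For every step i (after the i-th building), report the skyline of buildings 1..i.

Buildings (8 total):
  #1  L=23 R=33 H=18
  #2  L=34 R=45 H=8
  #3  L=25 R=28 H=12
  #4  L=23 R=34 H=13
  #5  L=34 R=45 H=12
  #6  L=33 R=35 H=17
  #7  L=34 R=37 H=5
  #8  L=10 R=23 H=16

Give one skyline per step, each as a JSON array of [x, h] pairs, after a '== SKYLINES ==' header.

== SKYLINES ==
[[23,18],[33,0]]
[[23,18],[33,0],[34,8],[45,0]]
[[23,18],[33,0],[34,8],[45,0]]
[[23,18],[33,13],[34,8],[45,0]]
[[23,18],[33,13],[34,12],[45,0]]
[[23,18],[33,17],[35,12],[45,0]]
[[23,18],[33,17],[35,12],[45,0]]
[[10,16],[23,18],[33,17],[35,12],[45,0]]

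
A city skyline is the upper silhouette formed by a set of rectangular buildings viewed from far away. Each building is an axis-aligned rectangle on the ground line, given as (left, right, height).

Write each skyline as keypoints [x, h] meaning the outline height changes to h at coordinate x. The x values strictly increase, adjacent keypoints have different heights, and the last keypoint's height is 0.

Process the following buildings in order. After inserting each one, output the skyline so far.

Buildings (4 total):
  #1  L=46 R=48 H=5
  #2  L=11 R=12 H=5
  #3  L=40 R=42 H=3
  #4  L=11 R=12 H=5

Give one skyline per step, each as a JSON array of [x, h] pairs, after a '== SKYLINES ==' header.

== SKYLINES ==
[[46,5],[48,0]]
[[11,5],[12,0],[46,5],[48,0]]
[[11,5],[12,0],[40,3],[42,0],[46,5],[48,0]]
[[11,5],[12,0],[40,3],[42,0],[46,5],[48,0]]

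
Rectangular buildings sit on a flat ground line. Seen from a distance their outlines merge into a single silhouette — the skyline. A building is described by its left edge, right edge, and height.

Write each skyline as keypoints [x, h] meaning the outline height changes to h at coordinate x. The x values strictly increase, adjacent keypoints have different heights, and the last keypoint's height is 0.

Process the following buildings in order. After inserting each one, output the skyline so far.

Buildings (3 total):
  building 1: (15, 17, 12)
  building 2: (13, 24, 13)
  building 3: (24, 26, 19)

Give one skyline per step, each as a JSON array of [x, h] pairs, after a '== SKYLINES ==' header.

== SKYLINES ==
[[15,12],[17,0]]
[[13,13],[24,0]]
[[13,13],[24,19],[26,0]]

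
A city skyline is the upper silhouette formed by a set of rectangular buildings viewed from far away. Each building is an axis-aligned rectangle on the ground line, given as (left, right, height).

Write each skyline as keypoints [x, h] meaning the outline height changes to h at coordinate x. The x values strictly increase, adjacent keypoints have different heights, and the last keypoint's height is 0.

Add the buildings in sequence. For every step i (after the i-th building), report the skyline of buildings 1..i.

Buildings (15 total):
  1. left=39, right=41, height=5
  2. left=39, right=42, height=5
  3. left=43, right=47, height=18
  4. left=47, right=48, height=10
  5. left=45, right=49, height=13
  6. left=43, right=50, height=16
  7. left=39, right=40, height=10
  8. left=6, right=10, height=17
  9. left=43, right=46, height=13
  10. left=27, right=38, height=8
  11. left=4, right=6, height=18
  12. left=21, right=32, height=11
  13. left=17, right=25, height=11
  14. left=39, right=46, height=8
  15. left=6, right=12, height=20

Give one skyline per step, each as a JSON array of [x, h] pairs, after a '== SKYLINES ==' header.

== SKYLINES ==
[[39,5],[41,0]]
[[39,5],[42,0]]
[[39,5],[42,0],[43,18],[47,0]]
[[39,5],[42,0],[43,18],[47,10],[48,0]]
[[39,5],[42,0],[43,18],[47,13],[49,0]]
[[39,5],[42,0],[43,18],[47,16],[50,0]]
[[39,10],[40,5],[42,0],[43,18],[47,16],[50,0]]
[[6,17],[10,0],[39,10],[40,5],[42,0],[43,18],[47,16],[50,0]]
[[6,17],[10,0],[39,10],[40,5],[42,0],[43,18],[47,16],[50,0]]
[[6,17],[10,0],[27,8],[38,0],[39,10],[40,5],[42,0],[43,18],[47,16],[50,0]]
[[4,18],[6,17],[10,0],[27,8],[38,0],[39,10],[40,5],[42,0],[43,18],[47,16],[50,0]]
[[4,18],[6,17],[10,0],[21,11],[32,8],[38,0],[39,10],[40,5],[42,0],[43,18],[47,16],[50,0]]
[[4,18],[6,17],[10,0],[17,11],[32,8],[38,0],[39,10],[40,5],[42,0],[43,18],[47,16],[50,0]]
[[4,18],[6,17],[10,0],[17,11],[32,8],[38,0],[39,10],[40,8],[43,18],[47,16],[50,0]]
[[4,18],[6,20],[12,0],[17,11],[32,8],[38,0],[39,10],[40,8],[43,18],[47,16],[50,0]]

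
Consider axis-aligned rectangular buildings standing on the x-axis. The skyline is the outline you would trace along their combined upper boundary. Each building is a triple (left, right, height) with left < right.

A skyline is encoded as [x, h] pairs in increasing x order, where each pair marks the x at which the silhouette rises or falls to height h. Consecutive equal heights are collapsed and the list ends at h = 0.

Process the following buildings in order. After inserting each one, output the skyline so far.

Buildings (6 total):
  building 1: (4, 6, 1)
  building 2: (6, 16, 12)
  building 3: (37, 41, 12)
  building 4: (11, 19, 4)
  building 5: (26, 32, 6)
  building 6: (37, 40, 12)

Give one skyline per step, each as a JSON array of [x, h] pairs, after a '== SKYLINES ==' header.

== SKYLINES ==
[[4,1],[6,0]]
[[4,1],[6,12],[16,0]]
[[4,1],[6,12],[16,0],[37,12],[41,0]]
[[4,1],[6,12],[16,4],[19,0],[37,12],[41,0]]
[[4,1],[6,12],[16,4],[19,0],[26,6],[32,0],[37,12],[41,0]]
[[4,1],[6,12],[16,4],[19,0],[26,6],[32,0],[37,12],[41,0]]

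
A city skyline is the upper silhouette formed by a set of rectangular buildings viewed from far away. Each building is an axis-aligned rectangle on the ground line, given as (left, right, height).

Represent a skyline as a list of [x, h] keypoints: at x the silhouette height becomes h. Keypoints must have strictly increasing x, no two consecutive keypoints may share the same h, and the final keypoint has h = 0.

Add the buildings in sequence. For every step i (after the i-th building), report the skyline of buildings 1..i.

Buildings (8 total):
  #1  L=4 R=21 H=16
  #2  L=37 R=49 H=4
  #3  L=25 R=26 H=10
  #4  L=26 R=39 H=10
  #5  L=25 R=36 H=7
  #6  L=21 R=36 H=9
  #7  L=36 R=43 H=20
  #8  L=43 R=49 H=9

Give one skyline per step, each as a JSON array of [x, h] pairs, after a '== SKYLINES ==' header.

== SKYLINES ==
[[4,16],[21,0]]
[[4,16],[21,0],[37,4],[49,0]]
[[4,16],[21,0],[25,10],[26,0],[37,4],[49,0]]
[[4,16],[21,0],[25,10],[39,4],[49,0]]
[[4,16],[21,0],[25,10],[39,4],[49,0]]
[[4,16],[21,9],[25,10],[39,4],[49,0]]
[[4,16],[21,9],[25,10],[36,20],[43,4],[49,0]]
[[4,16],[21,9],[25,10],[36,20],[43,9],[49,0]]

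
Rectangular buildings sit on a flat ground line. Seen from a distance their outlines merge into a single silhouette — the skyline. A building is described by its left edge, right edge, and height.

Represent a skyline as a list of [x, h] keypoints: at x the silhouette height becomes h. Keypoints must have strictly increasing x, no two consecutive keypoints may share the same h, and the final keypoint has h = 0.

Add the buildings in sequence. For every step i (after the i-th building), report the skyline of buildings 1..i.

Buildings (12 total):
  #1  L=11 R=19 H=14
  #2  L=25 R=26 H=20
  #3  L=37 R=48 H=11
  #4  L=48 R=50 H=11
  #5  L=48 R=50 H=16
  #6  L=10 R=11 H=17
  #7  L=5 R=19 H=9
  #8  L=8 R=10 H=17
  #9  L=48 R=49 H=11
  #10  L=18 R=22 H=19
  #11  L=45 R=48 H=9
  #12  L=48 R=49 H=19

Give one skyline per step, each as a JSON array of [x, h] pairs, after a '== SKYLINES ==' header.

== SKYLINES ==
[[11,14],[19,0]]
[[11,14],[19,0],[25,20],[26,0]]
[[11,14],[19,0],[25,20],[26,0],[37,11],[48,0]]
[[11,14],[19,0],[25,20],[26,0],[37,11],[50,0]]
[[11,14],[19,0],[25,20],[26,0],[37,11],[48,16],[50,0]]
[[10,17],[11,14],[19,0],[25,20],[26,0],[37,11],[48,16],[50,0]]
[[5,9],[10,17],[11,14],[19,0],[25,20],[26,0],[37,11],[48,16],[50,0]]
[[5,9],[8,17],[11,14],[19,0],[25,20],[26,0],[37,11],[48,16],[50,0]]
[[5,9],[8,17],[11,14],[19,0],[25,20],[26,0],[37,11],[48,16],[50,0]]
[[5,9],[8,17],[11,14],[18,19],[22,0],[25,20],[26,0],[37,11],[48,16],[50,0]]
[[5,9],[8,17],[11,14],[18,19],[22,0],[25,20],[26,0],[37,11],[48,16],[50,0]]
[[5,9],[8,17],[11,14],[18,19],[22,0],[25,20],[26,0],[37,11],[48,19],[49,16],[50,0]]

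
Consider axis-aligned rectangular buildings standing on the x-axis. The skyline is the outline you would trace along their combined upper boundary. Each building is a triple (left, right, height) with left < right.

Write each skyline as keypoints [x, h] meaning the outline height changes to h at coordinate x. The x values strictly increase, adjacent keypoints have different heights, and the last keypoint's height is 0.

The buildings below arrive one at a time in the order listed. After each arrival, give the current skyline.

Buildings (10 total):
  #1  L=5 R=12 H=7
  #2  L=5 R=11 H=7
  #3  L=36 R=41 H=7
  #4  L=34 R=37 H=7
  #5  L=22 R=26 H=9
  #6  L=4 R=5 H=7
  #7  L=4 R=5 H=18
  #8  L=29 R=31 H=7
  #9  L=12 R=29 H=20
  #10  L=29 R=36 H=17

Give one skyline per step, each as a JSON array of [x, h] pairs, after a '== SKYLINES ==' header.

== SKYLINES ==
[[5,7],[12,0]]
[[5,7],[12,0]]
[[5,7],[12,0],[36,7],[41,0]]
[[5,7],[12,0],[34,7],[41,0]]
[[5,7],[12,0],[22,9],[26,0],[34,7],[41,0]]
[[4,7],[12,0],[22,9],[26,0],[34,7],[41,0]]
[[4,18],[5,7],[12,0],[22,9],[26,0],[34,7],[41,0]]
[[4,18],[5,7],[12,0],[22,9],[26,0],[29,7],[31,0],[34,7],[41,0]]
[[4,18],[5,7],[12,20],[29,7],[31,0],[34,7],[41,0]]
[[4,18],[5,7],[12,20],[29,17],[36,7],[41,0]]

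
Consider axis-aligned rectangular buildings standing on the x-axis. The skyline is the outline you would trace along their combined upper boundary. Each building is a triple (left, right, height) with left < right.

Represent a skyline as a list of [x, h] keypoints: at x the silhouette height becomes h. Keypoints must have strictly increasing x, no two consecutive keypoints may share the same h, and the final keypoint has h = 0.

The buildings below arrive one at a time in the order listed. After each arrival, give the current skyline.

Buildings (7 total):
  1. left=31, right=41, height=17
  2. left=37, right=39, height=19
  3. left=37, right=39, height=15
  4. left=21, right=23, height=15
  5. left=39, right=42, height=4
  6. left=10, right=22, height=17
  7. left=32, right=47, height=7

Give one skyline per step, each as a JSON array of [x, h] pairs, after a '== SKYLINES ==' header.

== SKYLINES ==
[[31,17],[41,0]]
[[31,17],[37,19],[39,17],[41,0]]
[[31,17],[37,19],[39,17],[41,0]]
[[21,15],[23,0],[31,17],[37,19],[39,17],[41,0]]
[[21,15],[23,0],[31,17],[37,19],[39,17],[41,4],[42,0]]
[[10,17],[22,15],[23,0],[31,17],[37,19],[39,17],[41,4],[42,0]]
[[10,17],[22,15],[23,0],[31,17],[37,19],[39,17],[41,7],[47,0]]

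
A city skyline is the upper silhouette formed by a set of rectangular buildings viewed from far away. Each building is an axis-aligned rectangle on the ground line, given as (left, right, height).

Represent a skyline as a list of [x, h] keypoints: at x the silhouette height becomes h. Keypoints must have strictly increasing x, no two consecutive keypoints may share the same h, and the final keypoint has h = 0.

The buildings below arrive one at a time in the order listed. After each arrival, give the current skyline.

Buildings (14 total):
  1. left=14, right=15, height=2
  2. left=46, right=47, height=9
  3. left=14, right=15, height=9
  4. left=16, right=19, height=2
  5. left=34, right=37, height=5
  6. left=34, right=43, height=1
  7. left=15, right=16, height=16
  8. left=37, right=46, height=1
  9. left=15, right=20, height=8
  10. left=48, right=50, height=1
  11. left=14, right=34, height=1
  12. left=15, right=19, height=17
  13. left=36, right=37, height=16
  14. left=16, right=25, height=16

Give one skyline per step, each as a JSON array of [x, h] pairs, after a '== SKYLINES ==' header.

== SKYLINES ==
[[14,2],[15,0]]
[[14,2],[15,0],[46,9],[47,0]]
[[14,9],[15,0],[46,9],[47,0]]
[[14,9],[15,0],[16,2],[19,0],[46,9],[47,0]]
[[14,9],[15,0],[16,2],[19,0],[34,5],[37,0],[46,9],[47,0]]
[[14,9],[15,0],[16,2],[19,0],[34,5],[37,1],[43,0],[46,9],[47,0]]
[[14,9],[15,16],[16,2],[19,0],[34,5],[37,1],[43,0],[46,9],[47,0]]
[[14,9],[15,16],[16,2],[19,0],[34,5],[37,1],[46,9],[47,0]]
[[14,9],[15,16],[16,8],[20,0],[34,5],[37,1],[46,9],[47,0]]
[[14,9],[15,16],[16,8],[20,0],[34,5],[37,1],[46,9],[47,0],[48,1],[50,0]]
[[14,9],[15,16],[16,8],[20,1],[34,5],[37,1],[46,9],[47,0],[48,1],[50,0]]
[[14,9],[15,17],[19,8],[20,1],[34,5],[37,1],[46,9],[47,0],[48,1],[50,0]]
[[14,9],[15,17],[19,8],[20,1],[34,5],[36,16],[37,1],[46,9],[47,0],[48,1],[50,0]]
[[14,9],[15,17],[19,16],[25,1],[34,5],[36,16],[37,1],[46,9],[47,0],[48,1],[50,0]]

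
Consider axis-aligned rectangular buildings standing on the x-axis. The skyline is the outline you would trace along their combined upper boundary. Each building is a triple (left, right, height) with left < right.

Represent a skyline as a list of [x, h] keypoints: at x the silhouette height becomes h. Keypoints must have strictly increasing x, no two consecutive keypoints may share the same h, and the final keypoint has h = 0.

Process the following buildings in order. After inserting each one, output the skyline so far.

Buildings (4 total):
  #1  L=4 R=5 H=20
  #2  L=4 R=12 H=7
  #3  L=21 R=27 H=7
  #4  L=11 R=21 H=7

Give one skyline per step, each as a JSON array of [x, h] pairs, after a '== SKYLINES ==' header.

== SKYLINES ==
[[4,20],[5,0]]
[[4,20],[5,7],[12,0]]
[[4,20],[5,7],[12,0],[21,7],[27,0]]
[[4,20],[5,7],[27,0]]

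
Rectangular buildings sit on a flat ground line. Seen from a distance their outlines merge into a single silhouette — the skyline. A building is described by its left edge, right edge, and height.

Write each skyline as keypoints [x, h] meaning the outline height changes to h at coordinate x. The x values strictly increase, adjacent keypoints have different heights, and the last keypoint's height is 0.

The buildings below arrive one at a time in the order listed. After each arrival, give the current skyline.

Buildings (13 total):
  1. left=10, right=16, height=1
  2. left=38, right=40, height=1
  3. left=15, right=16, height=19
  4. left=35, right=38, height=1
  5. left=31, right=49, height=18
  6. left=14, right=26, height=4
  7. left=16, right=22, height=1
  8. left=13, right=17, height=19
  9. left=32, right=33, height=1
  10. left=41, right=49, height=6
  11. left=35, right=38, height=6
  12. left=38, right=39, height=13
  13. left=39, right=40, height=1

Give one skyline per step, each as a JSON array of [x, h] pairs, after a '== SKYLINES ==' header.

== SKYLINES ==
[[10,1],[16,0]]
[[10,1],[16,0],[38,1],[40,0]]
[[10,1],[15,19],[16,0],[38,1],[40,0]]
[[10,1],[15,19],[16,0],[35,1],[40,0]]
[[10,1],[15,19],[16,0],[31,18],[49,0]]
[[10,1],[14,4],[15,19],[16,4],[26,0],[31,18],[49,0]]
[[10,1],[14,4],[15,19],[16,4],[26,0],[31,18],[49,0]]
[[10,1],[13,19],[17,4],[26,0],[31,18],[49,0]]
[[10,1],[13,19],[17,4],[26,0],[31,18],[49,0]]
[[10,1],[13,19],[17,4],[26,0],[31,18],[49,0]]
[[10,1],[13,19],[17,4],[26,0],[31,18],[49,0]]
[[10,1],[13,19],[17,4],[26,0],[31,18],[49,0]]
[[10,1],[13,19],[17,4],[26,0],[31,18],[49,0]]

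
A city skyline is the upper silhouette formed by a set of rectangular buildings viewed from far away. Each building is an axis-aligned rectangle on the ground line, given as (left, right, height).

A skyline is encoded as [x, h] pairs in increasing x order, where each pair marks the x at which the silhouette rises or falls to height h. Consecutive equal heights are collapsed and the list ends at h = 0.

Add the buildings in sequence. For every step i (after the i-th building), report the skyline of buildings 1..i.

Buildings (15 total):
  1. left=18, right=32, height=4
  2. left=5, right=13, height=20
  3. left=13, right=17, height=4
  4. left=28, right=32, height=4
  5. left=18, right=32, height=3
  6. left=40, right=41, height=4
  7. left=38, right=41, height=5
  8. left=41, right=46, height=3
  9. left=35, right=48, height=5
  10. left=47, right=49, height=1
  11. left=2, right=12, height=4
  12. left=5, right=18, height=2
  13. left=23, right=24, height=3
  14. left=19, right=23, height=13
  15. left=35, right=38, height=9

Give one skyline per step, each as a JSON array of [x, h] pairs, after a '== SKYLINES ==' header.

== SKYLINES ==
[[18,4],[32,0]]
[[5,20],[13,0],[18,4],[32,0]]
[[5,20],[13,4],[17,0],[18,4],[32,0]]
[[5,20],[13,4],[17,0],[18,4],[32,0]]
[[5,20],[13,4],[17,0],[18,4],[32,0]]
[[5,20],[13,4],[17,0],[18,4],[32,0],[40,4],[41,0]]
[[5,20],[13,4],[17,0],[18,4],[32,0],[38,5],[41,0]]
[[5,20],[13,4],[17,0],[18,4],[32,0],[38,5],[41,3],[46,0]]
[[5,20],[13,4],[17,0],[18,4],[32,0],[35,5],[48,0]]
[[5,20],[13,4],[17,0],[18,4],[32,0],[35,5],[48,1],[49,0]]
[[2,4],[5,20],[13,4],[17,0],[18,4],[32,0],[35,5],[48,1],[49,0]]
[[2,4],[5,20],[13,4],[17,2],[18,4],[32,0],[35,5],[48,1],[49,0]]
[[2,4],[5,20],[13,4],[17,2],[18,4],[32,0],[35,5],[48,1],[49,0]]
[[2,4],[5,20],[13,4],[17,2],[18,4],[19,13],[23,4],[32,0],[35,5],[48,1],[49,0]]
[[2,4],[5,20],[13,4],[17,2],[18,4],[19,13],[23,4],[32,0],[35,9],[38,5],[48,1],[49,0]]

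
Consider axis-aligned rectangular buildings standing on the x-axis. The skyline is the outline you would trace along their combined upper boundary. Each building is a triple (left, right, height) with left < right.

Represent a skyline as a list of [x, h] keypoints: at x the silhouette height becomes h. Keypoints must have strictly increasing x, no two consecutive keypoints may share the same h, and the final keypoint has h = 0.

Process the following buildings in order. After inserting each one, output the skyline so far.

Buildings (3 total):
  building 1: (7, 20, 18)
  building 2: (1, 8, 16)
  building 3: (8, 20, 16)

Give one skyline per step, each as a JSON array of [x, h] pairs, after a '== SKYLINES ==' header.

== SKYLINES ==
[[7,18],[20,0]]
[[1,16],[7,18],[20,0]]
[[1,16],[7,18],[20,0]]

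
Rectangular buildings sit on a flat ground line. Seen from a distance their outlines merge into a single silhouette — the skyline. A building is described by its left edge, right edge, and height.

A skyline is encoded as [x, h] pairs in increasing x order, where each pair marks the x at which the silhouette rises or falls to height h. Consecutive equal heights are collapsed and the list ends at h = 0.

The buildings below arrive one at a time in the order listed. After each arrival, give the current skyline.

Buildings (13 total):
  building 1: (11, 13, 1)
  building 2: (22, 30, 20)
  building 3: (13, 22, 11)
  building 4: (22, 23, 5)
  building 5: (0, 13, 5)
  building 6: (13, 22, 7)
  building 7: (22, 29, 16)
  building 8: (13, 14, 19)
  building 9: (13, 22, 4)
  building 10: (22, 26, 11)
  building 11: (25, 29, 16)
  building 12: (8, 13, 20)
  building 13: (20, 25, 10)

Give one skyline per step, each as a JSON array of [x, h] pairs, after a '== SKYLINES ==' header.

== SKYLINES ==
[[11,1],[13,0]]
[[11,1],[13,0],[22,20],[30,0]]
[[11,1],[13,11],[22,20],[30,0]]
[[11,1],[13,11],[22,20],[30,0]]
[[0,5],[13,11],[22,20],[30,0]]
[[0,5],[13,11],[22,20],[30,0]]
[[0,5],[13,11],[22,20],[30,0]]
[[0,5],[13,19],[14,11],[22,20],[30,0]]
[[0,5],[13,19],[14,11],[22,20],[30,0]]
[[0,5],[13,19],[14,11],[22,20],[30,0]]
[[0,5],[13,19],[14,11],[22,20],[30,0]]
[[0,5],[8,20],[13,19],[14,11],[22,20],[30,0]]
[[0,5],[8,20],[13,19],[14,11],[22,20],[30,0]]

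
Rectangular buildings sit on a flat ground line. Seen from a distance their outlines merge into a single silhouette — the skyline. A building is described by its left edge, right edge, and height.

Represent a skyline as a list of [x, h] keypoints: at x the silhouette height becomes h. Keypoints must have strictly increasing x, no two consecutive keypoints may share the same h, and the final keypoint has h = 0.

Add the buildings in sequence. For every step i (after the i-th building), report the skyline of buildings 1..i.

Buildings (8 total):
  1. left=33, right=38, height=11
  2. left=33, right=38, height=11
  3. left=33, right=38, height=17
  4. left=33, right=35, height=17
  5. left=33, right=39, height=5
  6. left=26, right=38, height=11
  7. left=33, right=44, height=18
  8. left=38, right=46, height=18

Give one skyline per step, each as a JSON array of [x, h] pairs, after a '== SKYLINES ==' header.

== SKYLINES ==
[[33,11],[38,0]]
[[33,11],[38,0]]
[[33,17],[38,0]]
[[33,17],[38,0]]
[[33,17],[38,5],[39,0]]
[[26,11],[33,17],[38,5],[39,0]]
[[26,11],[33,18],[44,0]]
[[26,11],[33,18],[46,0]]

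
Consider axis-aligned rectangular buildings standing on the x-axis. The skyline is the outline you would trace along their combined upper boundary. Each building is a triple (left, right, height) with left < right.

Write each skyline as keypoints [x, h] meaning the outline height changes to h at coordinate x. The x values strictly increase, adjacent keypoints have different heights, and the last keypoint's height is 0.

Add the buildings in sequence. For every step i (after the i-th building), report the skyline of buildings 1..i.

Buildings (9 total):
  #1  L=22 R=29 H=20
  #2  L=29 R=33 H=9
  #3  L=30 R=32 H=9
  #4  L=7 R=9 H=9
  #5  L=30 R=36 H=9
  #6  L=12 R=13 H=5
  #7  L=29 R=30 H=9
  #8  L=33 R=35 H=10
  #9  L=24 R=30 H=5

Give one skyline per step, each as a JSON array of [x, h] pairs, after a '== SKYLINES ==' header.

== SKYLINES ==
[[22,20],[29,0]]
[[22,20],[29,9],[33,0]]
[[22,20],[29,9],[33,0]]
[[7,9],[9,0],[22,20],[29,9],[33,0]]
[[7,9],[9,0],[22,20],[29,9],[36,0]]
[[7,9],[9,0],[12,5],[13,0],[22,20],[29,9],[36,0]]
[[7,9],[9,0],[12,5],[13,0],[22,20],[29,9],[36,0]]
[[7,9],[9,0],[12,5],[13,0],[22,20],[29,9],[33,10],[35,9],[36,0]]
[[7,9],[9,0],[12,5],[13,0],[22,20],[29,9],[33,10],[35,9],[36,0]]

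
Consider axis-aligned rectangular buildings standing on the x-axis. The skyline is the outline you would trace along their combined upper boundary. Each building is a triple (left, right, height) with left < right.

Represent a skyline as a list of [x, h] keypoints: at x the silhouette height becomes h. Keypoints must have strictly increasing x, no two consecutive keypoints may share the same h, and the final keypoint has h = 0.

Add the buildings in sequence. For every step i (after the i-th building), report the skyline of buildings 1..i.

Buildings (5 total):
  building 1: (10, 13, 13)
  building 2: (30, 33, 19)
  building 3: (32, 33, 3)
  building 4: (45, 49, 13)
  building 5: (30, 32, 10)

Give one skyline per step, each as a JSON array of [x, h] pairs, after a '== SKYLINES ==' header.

== SKYLINES ==
[[10,13],[13,0]]
[[10,13],[13,0],[30,19],[33,0]]
[[10,13],[13,0],[30,19],[33,0]]
[[10,13],[13,0],[30,19],[33,0],[45,13],[49,0]]
[[10,13],[13,0],[30,19],[33,0],[45,13],[49,0]]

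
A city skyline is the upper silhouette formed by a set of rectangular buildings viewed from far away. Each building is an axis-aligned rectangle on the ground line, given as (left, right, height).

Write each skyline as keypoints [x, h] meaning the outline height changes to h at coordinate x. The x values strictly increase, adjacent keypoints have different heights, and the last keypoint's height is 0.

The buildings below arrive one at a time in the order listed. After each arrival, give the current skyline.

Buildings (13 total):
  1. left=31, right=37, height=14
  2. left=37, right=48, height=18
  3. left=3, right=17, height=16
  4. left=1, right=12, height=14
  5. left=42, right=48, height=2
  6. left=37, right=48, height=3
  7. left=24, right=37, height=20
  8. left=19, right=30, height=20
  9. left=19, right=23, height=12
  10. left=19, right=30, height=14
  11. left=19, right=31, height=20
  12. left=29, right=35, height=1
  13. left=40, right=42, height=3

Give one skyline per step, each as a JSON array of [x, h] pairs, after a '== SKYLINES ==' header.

== SKYLINES ==
[[31,14],[37,0]]
[[31,14],[37,18],[48,0]]
[[3,16],[17,0],[31,14],[37,18],[48,0]]
[[1,14],[3,16],[17,0],[31,14],[37,18],[48,0]]
[[1,14],[3,16],[17,0],[31,14],[37,18],[48,0]]
[[1,14],[3,16],[17,0],[31,14],[37,18],[48,0]]
[[1,14],[3,16],[17,0],[24,20],[37,18],[48,0]]
[[1,14],[3,16],[17,0],[19,20],[37,18],[48,0]]
[[1,14],[3,16],[17,0],[19,20],[37,18],[48,0]]
[[1,14],[3,16],[17,0],[19,20],[37,18],[48,0]]
[[1,14],[3,16],[17,0],[19,20],[37,18],[48,0]]
[[1,14],[3,16],[17,0],[19,20],[37,18],[48,0]]
[[1,14],[3,16],[17,0],[19,20],[37,18],[48,0]]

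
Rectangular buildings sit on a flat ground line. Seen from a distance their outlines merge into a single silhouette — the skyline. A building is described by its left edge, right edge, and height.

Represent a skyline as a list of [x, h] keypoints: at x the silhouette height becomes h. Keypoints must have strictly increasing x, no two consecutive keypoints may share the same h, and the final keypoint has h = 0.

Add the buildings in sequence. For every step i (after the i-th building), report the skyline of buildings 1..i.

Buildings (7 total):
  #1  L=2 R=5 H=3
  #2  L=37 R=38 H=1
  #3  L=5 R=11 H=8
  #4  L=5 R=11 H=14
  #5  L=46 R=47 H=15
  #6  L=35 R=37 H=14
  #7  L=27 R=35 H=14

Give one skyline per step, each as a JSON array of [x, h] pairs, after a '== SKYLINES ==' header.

== SKYLINES ==
[[2,3],[5,0]]
[[2,3],[5,0],[37,1],[38,0]]
[[2,3],[5,8],[11,0],[37,1],[38,0]]
[[2,3],[5,14],[11,0],[37,1],[38,0]]
[[2,3],[5,14],[11,0],[37,1],[38,0],[46,15],[47,0]]
[[2,3],[5,14],[11,0],[35,14],[37,1],[38,0],[46,15],[47,0]]
[[2,3],[5,14],[11,0],[27,14],[37,1],[38,0],[46,15],[47,0]]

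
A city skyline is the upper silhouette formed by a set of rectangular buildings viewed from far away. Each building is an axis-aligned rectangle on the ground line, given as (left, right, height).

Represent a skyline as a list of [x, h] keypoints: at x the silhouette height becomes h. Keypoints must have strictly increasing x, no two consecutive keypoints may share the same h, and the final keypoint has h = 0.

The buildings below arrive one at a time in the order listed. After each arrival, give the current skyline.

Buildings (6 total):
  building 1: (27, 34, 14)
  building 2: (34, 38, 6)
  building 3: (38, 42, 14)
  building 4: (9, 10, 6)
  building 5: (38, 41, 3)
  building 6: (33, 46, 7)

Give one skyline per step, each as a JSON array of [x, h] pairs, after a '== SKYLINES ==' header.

== SKYLINES ==
[[27,14],[34,0]]
[[27,14],[34,6],[38,0]]
[[27,14],[34,6],[38,14],[42,0]]
[[9,6],[10,0],[27,14],[34,6],[38,14],[42,0]]
[[9,6],[10,0],[27,14],[34,6],[38,14],[42,0]]
[[9,6],[10,0],[27,14],[34,7],[38,14],[42,7],[46,0]]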